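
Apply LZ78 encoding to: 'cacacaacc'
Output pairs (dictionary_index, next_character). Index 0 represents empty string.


LZ78 encoding steps:
Dictionary: {0: ''}
Step 1: w='' (idx 0), next='c' -> output (0, 'c'), add 'c' as idx 1
Step 2: w='' (idx 0), next='a' -> output (0, 'a'), add 'a' as idx 2
Step 3: w='c' (idx 1), next='a' -> output (1, 'a'), add 'ca' as idx 3
Step 4: w='ca' (idx 3), next='a' -> output (3, 'a'), add 'caa' as idx 4
Step 5: w='c' (idx 1), next='c' -> output (1, 'c'), add 'cc' as idx 5


Encoded: [(0, 'c'), (0, 'a'), (1, 'a'), (3, 'a'), (1, 'c')]


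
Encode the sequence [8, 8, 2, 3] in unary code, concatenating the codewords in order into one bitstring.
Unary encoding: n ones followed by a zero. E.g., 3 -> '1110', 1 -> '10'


Encode each number as n ones followed by a terminating 0:
  8 -> 111111110 (9 bits)
  8 -> 111111110 (9 bits)
  2 -> 110 (3 bits)
  3 -> 1110 (4 bits)
Total length = 9 + 9 + 3 + 4 = 25 bits.

Unary([8, 8, 2, 3]) = 1111111101111111101101110 (25 bits)


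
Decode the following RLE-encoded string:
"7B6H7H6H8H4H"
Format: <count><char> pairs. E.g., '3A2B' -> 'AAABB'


Expanding each <count><char> pair:
  7B -> 'BBBBBBB'
  6H -> 'HHHHHH'
  7H -> 'HHHHHHH'
  6H -> 'HHHHHH'
  8H -> 'HHHHHHHH'
  4H -> 'HHHH'

Decoded = BBBBBBBHHHHHHHHHHHHHHHHHHHHHHHHHHHHHHH


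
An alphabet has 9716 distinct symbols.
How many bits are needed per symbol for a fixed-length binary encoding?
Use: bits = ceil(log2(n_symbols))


log2(9716) = 13.2461
Bracket: 2^13 = 8192 < 9716 <= 2^14 = 16384
So ceil(log2(9716)) = 14

bits = ceil(log2(9716)) = ceil(13.2461) = 14 bits


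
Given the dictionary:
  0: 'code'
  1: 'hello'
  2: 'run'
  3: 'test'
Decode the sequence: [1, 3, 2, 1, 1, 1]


Look up each index in the dictionary:
  1 -> 'hello'
  3 -> 'test'
  2 -> 'run'
  1 -> 'hello'
  1 -> 'hello'
  1 -> 'hello'

Decoded: "hello test run hello hello hello"


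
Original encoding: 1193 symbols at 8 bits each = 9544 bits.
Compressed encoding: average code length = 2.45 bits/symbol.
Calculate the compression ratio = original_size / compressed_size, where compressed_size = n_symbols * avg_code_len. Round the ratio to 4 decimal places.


original_size = n_symbols * orig_bits = 1193 * 8 = 9544 bits
compressed_size = n_symbols * avg_code_len = 1193 * 2.45 = 2922.85 bits
ratio = original_size / compressed_size = 9544 / 2922.85 = 3.2653

Compression ratio = 3.2653


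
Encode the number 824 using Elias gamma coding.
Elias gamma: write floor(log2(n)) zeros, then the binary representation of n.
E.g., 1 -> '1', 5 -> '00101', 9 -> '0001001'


num_bits = floor(log2(824)) + 1 = 10
leading_zeros = num_bits - 1 = 9
binary(824) = 1100111000

Elias gamma(824) = '000000000' + '1100111000' = 0000000001100111000 (19 bits)


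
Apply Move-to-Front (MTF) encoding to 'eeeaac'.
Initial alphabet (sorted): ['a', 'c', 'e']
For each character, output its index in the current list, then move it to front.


MTF encoding:
'e': index 2 in ['a', 'c', 'e'] -> ['e', 'a', 'c']
'e': index 0 in ['e', 'a', 'c'] -> ['e', 'a', 'c']
'e': index 0 in ['e', 'a', 'c'] -> ['e', 'a', 'c']
'a': index 1 in ['e', 'a', 'c'] -> ['a', 'e', 'c']
'a': index 0 in ['a', 'e', 'c'] -> ['a', 'e', 'c']
'c': index 2 in ['a', 'e', 'c'] -> ['c', 'a', 'e']


Output: [2, 0, 0, 1, 0, 2]


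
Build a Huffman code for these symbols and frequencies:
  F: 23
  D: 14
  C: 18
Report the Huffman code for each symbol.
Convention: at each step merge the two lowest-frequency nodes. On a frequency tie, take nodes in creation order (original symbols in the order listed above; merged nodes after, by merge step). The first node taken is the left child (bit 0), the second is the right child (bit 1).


Huffman tree construction:
Step 1: Merge D(14) + C(18) = 32
Step 2: Merge F(23) + (D+C)(32) = 55
Read each symbol's code off the tree from the root (left child = 0, right child = 1).

Codes:
  F: 0 (length 1)
  D: 10 (length 2)
  C: 11 (length 2)
Average code length: 87/55 = 1.5818 bits/symbol


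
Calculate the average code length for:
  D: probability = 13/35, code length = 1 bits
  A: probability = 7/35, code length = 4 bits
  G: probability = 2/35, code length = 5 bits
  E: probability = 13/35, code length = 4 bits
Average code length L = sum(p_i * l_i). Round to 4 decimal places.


Weighted contributions p_i * l_i:
  D: (13/35) * 1 = 13/35
  A: (7/35) * 4 = 28/35
  G: (2/35) * 5 = 10/35
  E: (13/35) * 4 = 52/35
Sum = (13 + 28 + 10 + 52)/35 = 103/35

L = 103/35 = 2.9429 bits/symbol


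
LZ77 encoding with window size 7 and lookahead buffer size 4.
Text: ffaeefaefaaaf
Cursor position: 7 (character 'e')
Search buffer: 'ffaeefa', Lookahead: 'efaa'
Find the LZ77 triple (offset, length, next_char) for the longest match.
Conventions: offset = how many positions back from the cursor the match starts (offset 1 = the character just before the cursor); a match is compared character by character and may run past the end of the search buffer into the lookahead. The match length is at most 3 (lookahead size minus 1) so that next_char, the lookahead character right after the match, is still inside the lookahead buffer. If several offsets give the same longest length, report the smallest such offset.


Try each offset into the search buffer:
  offset=1 (pos 6, char 'a'): match length 0
  offset=2 (pos 5, char 'f'): match length 0
  offset=3 (pos 4, char 'e'): match length 3
  offset=4 (pos 3, char 'e'): match length 1
  offset=5 (pos 2, char 'a'): match length 0
  offset=6 (pos 1, char 'f'): match length 0
  offset=7 (pos 0, char 'f'): match length 0
Longest match has length 3 at offset 3.
next_char = character at position 7 + 3 = 10 -> 'a'

Best match: offset=3, length=3 (matching 'efa' starting at position 4)
LZ77 triple: (3, 3, 'a')


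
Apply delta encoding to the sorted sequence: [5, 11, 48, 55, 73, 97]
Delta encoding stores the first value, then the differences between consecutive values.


First value: 5
Deltas:
  11 - 5 = 6
  48 - 11 = 37
  55 - 48 = 7
  73 - 55 = 18
  97 - 73 = 24


Delta encoded: [5, 6, 37, 7, 18, 24]


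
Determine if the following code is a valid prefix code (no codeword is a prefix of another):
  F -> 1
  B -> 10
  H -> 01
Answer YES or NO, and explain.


Checking each pair (does one codeword prefix another?):
  F='1' vs B='10': prefix -- VIOLATION

NO -- this is NOT a valid prefix code. F (1) is a prefix of B (10).


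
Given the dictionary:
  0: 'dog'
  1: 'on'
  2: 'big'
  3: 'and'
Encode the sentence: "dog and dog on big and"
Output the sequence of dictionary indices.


Look up each word in the dictionary:
  'dog' -> 0
  'and' -> 3
  'dog' -> 0
  'on' -> 1
  'big' -> 2
  'and' -> 3

Encoded: [0, 3, 0, 1, 2, 3]


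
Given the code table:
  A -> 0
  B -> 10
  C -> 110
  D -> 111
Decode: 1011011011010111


Decoding:
10 -> B
110 -> C
110 -> C
110 -> C
10 -> B
111 -> D


Result: BCCCBD


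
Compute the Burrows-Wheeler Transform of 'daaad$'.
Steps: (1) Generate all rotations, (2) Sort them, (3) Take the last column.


Rotations (sorted):
  0: $daaad -> last char: d
  1: aaad$d -> last char: d
  2: aad$da -> last char: a
  3: ad$daa -> last char: a
  4: d$daaa -> last char: a
  5: daaad$ -> last char: $


BWT = ddaaa$


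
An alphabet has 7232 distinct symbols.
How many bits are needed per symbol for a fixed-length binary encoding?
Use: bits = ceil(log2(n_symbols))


log2(7232) = 12.8202
Bracket: 2^12 = 4096 < 7232 <= 2^13 = 8192
So ceil(log2(7232)) = 13

bits = ceil(log2(7232)) = ceil(12.8202) = 13 bits


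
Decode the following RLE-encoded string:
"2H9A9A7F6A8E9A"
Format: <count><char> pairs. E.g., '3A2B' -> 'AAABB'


Expanding each <count><char> pair:
  2H -> 'HH'
  9A -> 'AAAAAAAAA'
  9A -> 'AAAAAAAAA'
  7F -> 'FFFFFFF'
  6A -> 'AAAAAA'
  8E -> 'EEEEEEEE'
  9A -> 'AAAAAAAAA'

Decoded = HHAAAAAAAAAAAAAAAAAAFFFFFFFAAAAAAEEEEEEEEAAAAAAAAA


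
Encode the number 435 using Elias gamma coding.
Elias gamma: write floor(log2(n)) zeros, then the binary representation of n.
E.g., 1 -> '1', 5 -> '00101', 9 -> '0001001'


num_bits = floor(log2(435)) + 1 = 9
leading_zeros = num_bits - 1 = 8
binary(435) = 110110011

Elias gamma(435) = '00000000' + '110110011' = 00000000110110011 (17 bits)


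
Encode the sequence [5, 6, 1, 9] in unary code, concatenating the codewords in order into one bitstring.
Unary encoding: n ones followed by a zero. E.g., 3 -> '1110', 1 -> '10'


Encode each number as n ones followed by a terminating 0:
  5 -> 111110 (6 bits)
  6 -> 1111110 (7 bits)
  1 -> 10 (2 bits)
  9 -> 1111111110 (10 bits)
Total length = 6 + 7 + 2 + 10 = 25 bits.

Unary([5, 6, 1, 9]) = 1111101111110101111111110 (25 bits)


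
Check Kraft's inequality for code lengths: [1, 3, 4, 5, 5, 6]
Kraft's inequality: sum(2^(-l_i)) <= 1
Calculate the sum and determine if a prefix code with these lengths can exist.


Sum = 2^(-1) + 2^(-3) + 2^(-4) + 2^(-5) + 2^(-5) + 2^(-6)
    = 0.5 + 0.125 + 0.0625 + 0.03125 + 0.03125 + 0.015625
    = 49/64 = 0.765625
Since 0.765625 <= 1, Kraft's inequality IS satisfied.
A prefix code with these lengths CAN exist.

Kraft sum = 0.765625. Satisfied.


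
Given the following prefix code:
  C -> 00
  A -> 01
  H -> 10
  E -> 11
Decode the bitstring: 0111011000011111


Decoding step by step:
Bits 01 -> A
Bits 11 -> E
Bits 01 -> A
Bits 10 -> H
Bits 00 -> C
Bits 01 -> A
Bits 11 -> E
Bits 11 -> E


Decoded message: AEAHCAEE


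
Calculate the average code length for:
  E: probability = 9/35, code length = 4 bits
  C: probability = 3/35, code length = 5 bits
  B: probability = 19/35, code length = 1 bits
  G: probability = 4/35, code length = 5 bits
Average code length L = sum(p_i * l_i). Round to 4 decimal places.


Weighted contributions p_i * l_i:
  E: (9/35) * 4 = 36/35
  C: (3/35) * 5 = 15/35
  B: (19/35) * 1 = 19/35
  G: (4/35) * 5 = 20/35
Sum = (36 + 15 + 19 + 20)/35 = 90/35

L = 90/35 = 2.5714 bits/symbol


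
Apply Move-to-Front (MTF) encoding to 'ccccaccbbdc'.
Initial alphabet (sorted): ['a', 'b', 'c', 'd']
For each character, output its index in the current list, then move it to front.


MTF encoding:
'c': index 2 in ['a', 'b', 'c', 'd'] -> ['c', 'a', 'b', 'd']
'c': index 0 in ['c', 'a', 'b', 'd'] -> ['c', 'a', 'b', 'd']
'c': index 0 in ['c', 'a', 'b', 'd'] -> ['c', 'a', 'b', 'd']
'c': index 0 in ['c', 'a', 'b', 'd'] -> ['c', 'a', 'b', 'd']
'a': index 1 in ['c', 'a', 'b', 'd'] -> ['a', 'c', 'b', 'd']
'c': index 1 in ['a', 'c', 'b', 'd'] -> ['c', 'a', 'b', 'd']
'c': index 0 in ['c', 'a', 'b', 'd'] -> ['c', 'a', 'b', 'd']
'b': index 2 in ['c', 'a', 'b', 'd'] -> ['b', 'c', 'a', 'd']
'b': index 0 in ['b', 'c', 'a', 'd'] -> ['b', 'c', 'a', 'd']
'd': index 3 in ['b', 'c', 'a', 'd'] -> ['d', 'b', 'c', 'a']
'c': index 2 in ['d', 'b', 'c', 'a'] -> ['c', 'd', 'b', 'a']


Output: [2, 0, 0, 0, 1, 1, 0, 2, 0, 3, 2]


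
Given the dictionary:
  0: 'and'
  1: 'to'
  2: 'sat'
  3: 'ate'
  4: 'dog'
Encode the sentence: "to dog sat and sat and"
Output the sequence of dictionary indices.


Look up each word in the dictionary:
  'to' -> 1
  'dog' -> 4
  'sat' -> 2
  'and' -> 0
  'sat' -> 2
  'and' -> 0

Encoded: [1, 4, 2, 0, 2, 0]


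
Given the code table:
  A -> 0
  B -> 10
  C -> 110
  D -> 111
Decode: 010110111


Decoding:
0 -> A
10 -> B
110 -> C
111 -> D


Result: ABCD


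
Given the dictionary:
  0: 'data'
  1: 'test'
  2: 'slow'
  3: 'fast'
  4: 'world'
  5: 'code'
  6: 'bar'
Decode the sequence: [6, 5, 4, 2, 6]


Look up each index in the dictionary:
  6 -> 'bar'
  5 -> 'code'
  4 -> 'world'
  2 -> 'slow'
  6 -> 'bar'

Decoded: "bar code world slow bar"


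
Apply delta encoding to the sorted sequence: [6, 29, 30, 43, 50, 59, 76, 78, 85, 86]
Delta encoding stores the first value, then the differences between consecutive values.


First value: 6
Deltas:
  29 - 6 = 23
  30 - 29 = 1
  43 - 30 = 13
  50 - 43 = 7
  59 - 50 = 9
  76 - 59 = 17
  78 - 76 = 2
  85 - 78 = 7
  86 - 85 = 1


Delta encoded: [6, 23, 1, 13, 7, 9, 17, 2, 7, 1]


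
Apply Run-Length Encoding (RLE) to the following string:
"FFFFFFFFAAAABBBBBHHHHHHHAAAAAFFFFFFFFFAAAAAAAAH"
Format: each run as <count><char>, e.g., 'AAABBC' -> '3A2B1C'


Scanning runs left to right:
  i=0: run of 'F' x 8 -> '8F'
  i=8: run of 'A' x 4 -> '4A'
  i=12: run of 'B' x 5 -> '5B'
  i=17: run of 'H' x 7 -> '7H'
  i=24: run of 'A' x 5 -> '5A'
  i=29: run of 'F' x 9 -> '9F'
  i=38: run of 'A' x 8 -> '8A'
  i=46: run of 'H' x 1 -> '1H'

RLE = 8F4A5B7H5A9F8A1H


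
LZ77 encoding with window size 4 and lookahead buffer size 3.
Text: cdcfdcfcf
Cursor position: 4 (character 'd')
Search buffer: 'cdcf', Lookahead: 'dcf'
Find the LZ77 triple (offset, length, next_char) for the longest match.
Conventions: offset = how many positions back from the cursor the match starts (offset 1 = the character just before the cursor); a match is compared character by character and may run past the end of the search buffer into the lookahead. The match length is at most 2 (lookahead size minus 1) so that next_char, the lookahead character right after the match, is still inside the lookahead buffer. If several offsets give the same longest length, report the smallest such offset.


Try each offset into the search buffer:
  offset=1 (pos 3, char 'f'): match length 0
  offset=2 (pos 2, char 'c'): match length 0
  offset=3 (pos 1, char 'd'): match length 2
  offset=4 (pos 0, char 'c'): match length 0
Longest match has length 2 at offset 3.
next_char = character at position 4 + 2 = 6 -> 'f'

Best match: offset=3, length=2 (matching 'dc' starting at position 1)
LZ77 triple: (3, 2, 'f')


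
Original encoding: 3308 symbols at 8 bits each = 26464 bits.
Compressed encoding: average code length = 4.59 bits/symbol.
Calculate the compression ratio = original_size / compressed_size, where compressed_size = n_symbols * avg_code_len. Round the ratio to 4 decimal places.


original_size = n_symbols * orig_bits = 3308 * 8 = 26464 bits
compressed_size = n_symbols * avg_code_len = 3308 * 4.59 = 15183.72 bits
ratio = original_size / compressed_size = 26464 / 15183.72 = 1.7429

Compression ratio = 1.7429


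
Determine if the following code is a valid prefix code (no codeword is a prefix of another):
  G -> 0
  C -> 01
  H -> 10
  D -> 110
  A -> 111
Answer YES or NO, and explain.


Checking each pair (does one codeword prefix another?):
  G='0' vs C='01': prefix -- VIOLATION

NO -- this is NOT a valid prefix code. G (0) is a prefix of C (01).


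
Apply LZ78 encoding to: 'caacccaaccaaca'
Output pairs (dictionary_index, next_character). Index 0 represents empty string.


LZ78 encoding steps:
Dictionary: {0: ''}
Step 1: w='' (idx 0), next='c' -> output (0, 'c'), add 'c' as idx 1
Step 2: w='' (idx 0), next='a' -> output (0, 'a'), add 'a' as idx 2
Step 3: w='a' (idx 2), next='c' -> output (2, 'c'), add 'ac' as idx 3
Step 4: w='c' (idx 1), next='c' -> output (1, 'c'), add 'cc' as idx 4
Step 5: w='a' (idx 2), next='a' -> output (2, 'a'), add 'aa' as idx 5
Step 6: w='cc' (idx 4), next='a' -> output (4, 'a'), add 'cca' as idx 6
Step 7: w='ac' (idx 3), next='a' -> output (3, 'a'), add 'aca' as idx 7


Encoded: [(0, 'c'), (0, 'a'), (2, 'c'), (1, 'c'), (2, 'a'), (4, 'a'), (3, 'a')]


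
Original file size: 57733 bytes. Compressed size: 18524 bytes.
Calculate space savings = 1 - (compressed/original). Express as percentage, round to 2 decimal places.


ratio = compressed/original = 18524/57733 = 0.320856
savings = 1 - ratio = 1 - 0.320856 = 0.679144
as a percentage: 0.679144 * 100 = 67.91%

Space savings = 1 - 18524/57733 = 67.91%


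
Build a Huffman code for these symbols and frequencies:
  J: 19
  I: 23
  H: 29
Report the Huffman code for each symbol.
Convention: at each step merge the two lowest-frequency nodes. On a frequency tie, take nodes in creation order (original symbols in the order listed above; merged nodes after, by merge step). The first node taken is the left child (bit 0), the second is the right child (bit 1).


Huffman tree construction:
Step 1: Merge J(19) + I(23) = 42
Step 2: Merge H(29) + (J+I)(42) = 71
Read each symbol's code off the tree from the root (left child = 0, right child = 1).

Codes:
  J: 10 (length 2)
  I: 11 (length 2)
  H: 0 (length 1)
Average code length: 113/71 = 1.5915 bits/symbol


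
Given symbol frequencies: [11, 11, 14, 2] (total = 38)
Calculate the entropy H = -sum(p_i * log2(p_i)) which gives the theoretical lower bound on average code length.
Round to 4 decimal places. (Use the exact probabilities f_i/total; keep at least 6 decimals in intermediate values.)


Per-symbol terms -p_i * log2(p_i) with p_i = f_i/38:
  p = 11/38 = 0.289474: log2(p) = -1.788496, -p*log2(p) = 0.517722
  p = 11/38 = 0.289474: log2(p) = -1.788496, -p*log2(p) = 0.517722
  p = 14/38 = 0.368421: log2(p) = -1.440573, -p*log2(p) = 0.530737
  p = 2/38 = 0.052632: log2(p) = -4.247928, -p*log2(p) = 0.223575
H = 0.517722 + 0.517722 + 0.530737 + 0.223575 = 1.789756

H = 1.7898 bits/symbol


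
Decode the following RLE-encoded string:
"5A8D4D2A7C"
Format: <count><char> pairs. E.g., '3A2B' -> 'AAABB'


Expanding each <count><char> pair:
  5A -> 'AAAAA'
  8D -> 'DDDDDDDD'
  4D -> 'DDDD'
  2A -> 'AA'
  7C -> 'CCCCCCC'

Decoded = AAAAADDDDDDDDDDDDAACCCCCCC


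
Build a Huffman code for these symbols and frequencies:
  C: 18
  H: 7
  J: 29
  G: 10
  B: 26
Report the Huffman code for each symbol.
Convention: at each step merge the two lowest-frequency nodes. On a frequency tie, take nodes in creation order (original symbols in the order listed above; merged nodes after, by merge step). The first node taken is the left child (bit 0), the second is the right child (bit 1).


Huffman tree construction:
Step 1: Merge H(7) + G(10) = 17
Step 2: Merge (H+G)(17) + C(18) = 35
Step 3: Merge B(26) + J(29) = 55
Step 4: Merge ((H+G)+C)(35) + (B+J)(55) = 90
Read each symbol's code off the tree from the root (left child = 0, right child = 1).

Codes:
  C: 01 (length 2)
  H: 000 (length 3)
  J: 11 (length 2)
  G: 001 (length 3)
  B: 10 (length 2)
Average code length: 197/90 = 2.1889 bits/symbol


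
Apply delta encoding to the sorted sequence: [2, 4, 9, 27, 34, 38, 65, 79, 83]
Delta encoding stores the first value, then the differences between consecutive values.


First value: 2
Deltas:
  4 - 2 = 2
  9 - 4 = 5
  27 - 9 = 18
  34 - 27 = 7
  38 - 34 = 4
  65 - 38 = 27
  79 - 65 = 14
  83 - 79 = 4


Delta encoded: [2, 2, 5, 18, 7, 4, 27, 14, 4]


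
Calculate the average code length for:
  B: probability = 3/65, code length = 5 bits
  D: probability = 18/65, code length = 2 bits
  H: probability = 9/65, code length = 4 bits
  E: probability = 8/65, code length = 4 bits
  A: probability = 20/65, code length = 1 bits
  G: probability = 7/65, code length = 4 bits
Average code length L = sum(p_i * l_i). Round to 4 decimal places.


Weighted contributions p_i * l_i:
  B: (3/65) * 5 = 15/65
  D: (18/65) * 2 = 36/65
  H: (9/65) * 4 = 36/65
  E: (8/65) * 4 = 32/65
  A: (20/65) * 1 = 20/65
  G: (7/65) * 4 = 28/65
Sum = (15 + 36 + 36 + 32 + 20 + 28)/65 = 167/65

L = 167/65 = 2.5692 bits/symbol


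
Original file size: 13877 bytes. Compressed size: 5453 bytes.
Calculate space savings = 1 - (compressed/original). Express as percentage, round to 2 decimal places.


ratio = compressed/original = 5453/13877 = 0.392952
savings = 1 - ratio = 1 - 0.392952 = 0.607048
as a percentage: 0.607048 * 100 = 60.7%

Space savings = 1 - 5453/13877 = 60.7%


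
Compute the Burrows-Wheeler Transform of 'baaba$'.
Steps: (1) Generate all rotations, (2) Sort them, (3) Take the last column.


Rotations (sorted):
  0: $baaba -> last char: a
  1: a$baab -> last char: b
  2: aaba$b -> last char: b
  3: aba$ba -> last char: a
  4: ba$baa -> last char: a
  5: baaba$ -> last char: $


BWT = abbaa$


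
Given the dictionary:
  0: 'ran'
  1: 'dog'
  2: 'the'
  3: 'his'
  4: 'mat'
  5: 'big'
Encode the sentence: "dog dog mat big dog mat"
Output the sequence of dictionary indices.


Look up each word in the dictionary:
  'dog' -> 1
  'dog' -> 1
  'mat' -> 4
  'big' -> 5
  'dog' -> 1
  'mat' -> 4

Encoded: [1, 1, 4, 5, 1, 4]


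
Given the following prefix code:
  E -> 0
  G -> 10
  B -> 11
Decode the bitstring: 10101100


Decoding step by step:
Bits 10 -> G
Bits 10 -> G
Bits 11 -> B
Bits 0 -> E
Bits 0 -> E


Decoded message: GGBEE


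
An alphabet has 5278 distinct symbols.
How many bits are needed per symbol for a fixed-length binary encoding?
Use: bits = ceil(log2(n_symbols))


log2(5278) = 12.3658
Bracket: 2^12 = 4096 < 5278 <= 2^13 = 8192
So ceil(log2(5278)) = 13

bits = ceil(log2(5278)) = ceil(12.3658) = 13 bits


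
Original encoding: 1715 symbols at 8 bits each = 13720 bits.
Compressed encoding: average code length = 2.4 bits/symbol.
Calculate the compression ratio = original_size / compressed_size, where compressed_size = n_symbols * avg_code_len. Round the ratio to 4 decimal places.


original_size = n_symbols * orig_bits = 1715 * 8 = 13720 bits
compressed_size = n_symbols * avg_code_len = 1715 * 2.4 = 4116.0 bits
ratio = original_size / compressed_size = 13720 / 4116.0 = 3.3333

Compression ratio = 3.3333


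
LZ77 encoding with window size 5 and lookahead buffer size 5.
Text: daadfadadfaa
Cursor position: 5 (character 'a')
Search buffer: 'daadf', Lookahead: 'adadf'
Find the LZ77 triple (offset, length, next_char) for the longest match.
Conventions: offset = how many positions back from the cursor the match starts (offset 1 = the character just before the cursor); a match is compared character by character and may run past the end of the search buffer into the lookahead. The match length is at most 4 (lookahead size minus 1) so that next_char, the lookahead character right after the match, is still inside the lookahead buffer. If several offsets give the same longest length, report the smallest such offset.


Try each offset into the search buffer:
  offset=1 (pos 4, char 'f'): match length 0
  offset=2 (pos 3, char 'd'): match length 0
  offset=3 (pos 2, char 'a'): match length 2
  offset=4 (pos 1, char 'a'): match length 1
  offset=5 (pos 0, char 'd'): match length 0
Longest match has length 2 at offset 3.
next_char = character at position 5 + 2 = 7 -> 'a'

Best match: offset=3, length=2 (matching 'ad' starting at position 2)
LZ77 triple: (3, 2, 'a')


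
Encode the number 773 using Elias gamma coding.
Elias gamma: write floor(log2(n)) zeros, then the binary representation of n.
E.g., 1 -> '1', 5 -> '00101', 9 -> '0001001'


num_bits = floor(log2(773)) + 1 = 10
leading_zeros = num_bits - 1 = 9
binary(773) = 1100000101

Elias gamma(773) = '000000000' + '1100000101' = 0000000001100000101 (19 bits)


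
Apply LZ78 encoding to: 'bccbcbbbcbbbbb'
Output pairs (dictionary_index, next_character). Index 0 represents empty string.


LZ78 encoding steps:
Dictionary: {0: ''}
Step 1: w='' (idx 0), next='b' -> output (0, 'b'), add 'b' as idx 1
Step 2: w='' (idx 0), next='c' -> output (0, 'c'), add 'c' as idx 2
Step 3: w='c' (idx 2), next='b' -> output (2, 'b'), add 'cb' as idx 3
Step 4: w='cb' (idx 3), next='b' -> output (3, 'b'), add 'cbb' as idx 4
Step 5: w='b' (idx 1), next='c' -> output (1, 'c'), add 'bc' as idx 5
Step 6: w='b' (idx 1), next='b' -> output (1, 'b'), add 'bb' as idx 6
Step 7: w='bb' (idx 6), next='b' -> output (6, 'b'), add 'bbb' as idx 7


Encoded: [(0, 'b'), (0, 'c'), (2, 'b'), (3, 'b'), (1, 'c'), (1, 'b'), (6, 'b')]


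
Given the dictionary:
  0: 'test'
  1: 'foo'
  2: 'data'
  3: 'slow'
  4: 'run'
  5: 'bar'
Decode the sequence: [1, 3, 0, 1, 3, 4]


Look up each index in the dictionary:
  1 -> 'foo'
  3 -> 'slow'
  0 -> 'test'
  1 -> 'foo'
  3 -> 'slow'
  4 -> 'run'

Decoded: "foo slow test foo slow run"


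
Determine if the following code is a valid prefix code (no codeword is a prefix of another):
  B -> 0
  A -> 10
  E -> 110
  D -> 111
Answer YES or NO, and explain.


Checking each pair (does one codeword prefix another?):
  B='0' vs A='10': no prefix
  B='0' vs E='110': no prefix
  B='0' vs D='111': no prefix
  A='10' vs B='0': no prefix
  A='10' vs E='110': no prefix
  A='10' vs D='111': no prefix
  E='110' vs B='0': no prefix
  E='110' vs A='10': no prefix
  E='110' vs D='111': no prefix
  D='111' vs B='0': no prefix
  D='111' vs A='10': no prefix
  D='111' vs E='110': no prefix
No violation found over all pairs.

YES -- this is a valid prefix code. No codeword is a prefix of any other codeword.


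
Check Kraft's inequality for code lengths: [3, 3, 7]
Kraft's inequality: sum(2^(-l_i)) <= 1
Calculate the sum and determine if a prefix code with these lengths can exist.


Sum = 2^(-3) + 2^(-3) + 2^(-7)
    = 0.125 + 0.125 + 0.0078125
    = 33/128 = 0.2578125
Since 0.2578125 <= 1, Kraft's inequality IS satisfied.
A prefix code with these lengths CAN exist.

Kraft sum = 0.2578125. Satisfied.


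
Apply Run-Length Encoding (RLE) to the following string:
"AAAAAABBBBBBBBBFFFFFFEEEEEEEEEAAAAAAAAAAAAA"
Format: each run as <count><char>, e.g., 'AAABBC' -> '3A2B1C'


Scanning runs left to right:
  i=0: run of 'A' x 6 -> '6A'
  i=6: run of 'B' x 9 -> '9B'
  i=15: run of 'F' x 6 -> '6F'
  i=21: run of 'E' x 9 -> '9E'
  i=30: run of 'A' x 13 -> '13A'

RLE = 6A9B6F9E13A


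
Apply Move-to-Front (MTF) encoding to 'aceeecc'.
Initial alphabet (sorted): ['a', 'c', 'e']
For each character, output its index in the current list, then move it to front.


MTF encoding:
'a': index 0 in ['a', 'c', 'e'] -> ['a', 'c', 'e']
'c': index 1 in ['a', 'c', 'e'] -> ['c', 'a', 'e']
'e': index 2 in ['c', 'a', 'e'] -> ['e', 'c', 'a']
'e': index 0 in ['e', 'c', 'a'] -> ['e', 'c', 'a']
'e': index 0 in ['e', 'c', 'a'] -> ['e', 'c', 'a']
'c': index 1 in ['e', 'c', 'a'] -> ['c', 'e', 'a']
'c': index 0 in ['c', 'e', 'a'] -> ['c', 'e', 'a']


Output: [0, 1, 2, 0, 0, 1, 0]


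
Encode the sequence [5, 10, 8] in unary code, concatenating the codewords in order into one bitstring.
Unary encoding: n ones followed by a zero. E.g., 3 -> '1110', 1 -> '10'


Encode each number as n ones followed by a terminating 0:
  5 -> 111110 (6 bits)
  10 -> 11111111110 (11 bits)
  8 -> 111111110 (9 bits)
Total length = 6 + 11 + 9 = 26 bits.

Unary([5, 10, 8]) = 11111011111111110111111110 (26 bits)


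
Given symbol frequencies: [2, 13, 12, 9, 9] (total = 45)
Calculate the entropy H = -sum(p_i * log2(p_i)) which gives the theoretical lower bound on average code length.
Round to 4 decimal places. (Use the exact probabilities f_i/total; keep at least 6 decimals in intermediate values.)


Per-symbol terms -p_i * log2(p_i) with p_i = f_i/45:
  p = 2/45 = 0.044444: log2(p) = -4.491853, -p*log2(p) = 0.199638
  p = 13/45 = 0.288889: log2(p) = -1.791413, -p*log2(p) = 0.517519
  p = 12/45 = 0.266667: log2(p) = -1.906891, -p*log2(p) = 0.508504
  p = 9/45 = 0.200000: log2(p) = -2.321928, -p*log2(p) = 0.464386
  p = 9/45 = 0.200000: log2(p) = -2.321928, -p*log2(p) = 0.464386
H = 0.199638 + 0.517519 + 0.508504 + 0.464386 + 0.464386 = 2.154433

H = 2.1544 bits/symbol


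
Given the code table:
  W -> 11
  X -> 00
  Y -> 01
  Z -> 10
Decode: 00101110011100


Decoding:
00 -> X
10 -> Z
11 -> W
10 -> Z
01 -> Y
11 -> W
00 -> X


Result: XZWZYWX


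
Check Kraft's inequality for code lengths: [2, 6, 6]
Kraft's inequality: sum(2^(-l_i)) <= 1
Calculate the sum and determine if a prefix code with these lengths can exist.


Sum = 2^(-2) + 2^(-6) + 2^(-6)
    = 0.25 + 0.015625 + 0.015625
    = 18/64 = 0.28125
Since 0.28125 <= 1, Kraft's inequality IS satisfied.
A prefix code with these lengths CAN exist.

Kraft sum = 0.28125. Satisfied.


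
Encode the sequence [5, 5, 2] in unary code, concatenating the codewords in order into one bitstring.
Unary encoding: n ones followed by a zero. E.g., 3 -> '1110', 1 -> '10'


Encode each number as n ones followed by a terminating 0:
  5 -> 111110 (6 bits)
  5 -> 111110 (6 bits)
  2 -> 110 (3 bits)
Total length = 6 + 6 + 3 = 15 bits.

Unary([5, 5, 2]) = 111110111110110 (15 bits)


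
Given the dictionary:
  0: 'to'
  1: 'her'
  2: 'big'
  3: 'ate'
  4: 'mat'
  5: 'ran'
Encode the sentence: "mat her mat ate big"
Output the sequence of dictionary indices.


Look up each word in the dictionary:
  'mat' -> 4
  'her' -> 1
  'mat' -> 4
  'ate' -> 3
  'big' -> 2

Encoded: [4, 1, 4, 3, 2]


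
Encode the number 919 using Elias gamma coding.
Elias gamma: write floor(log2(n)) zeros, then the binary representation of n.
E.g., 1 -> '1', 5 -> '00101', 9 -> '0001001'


num_bits = floor(log2(919)) + 1 = 10
leading_zeros = num_bits - 1 = 9
binary(919) = 1110010111

Elias gamma(919) = '000000000' + '1110010111' = 0000000001110010111 (19 bits)


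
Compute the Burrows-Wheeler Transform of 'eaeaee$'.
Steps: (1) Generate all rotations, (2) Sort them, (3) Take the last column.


Rotations (sorted):
  0: $eaeaee -> last char: e
  1: aeaee$e -> last char: e
  2: aee$eae -> last char: e
  3: e$eaeae -> last char: e
  4: eaeaee$ -> last char: $
  5: eaee$ea -> last char: a
  6: ee$eaea -> last char: a


BWT = eeee$aa


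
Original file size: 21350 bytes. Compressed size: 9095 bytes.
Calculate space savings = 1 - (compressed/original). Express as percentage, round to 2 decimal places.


ratio = compressed/original = 9095/21350 = 0.425995
savings = 1 - ratio = 1 - 0.425995 = 0.574005
as a percentage: 0.574005 * 100 = 57.4%

Space savings = 1 - 9095/21350 = 57.4%


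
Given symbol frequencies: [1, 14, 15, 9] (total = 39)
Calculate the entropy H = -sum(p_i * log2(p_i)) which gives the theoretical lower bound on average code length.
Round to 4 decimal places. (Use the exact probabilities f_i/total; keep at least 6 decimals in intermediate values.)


Per-symbol terms -p_i * log2(p_i) with p_i = f_i/39:
  p = 1/39 = 0.025641: log2(p) = -5.285402, -p*log2(p) = 0.135523
  p = 14/39 = 0.358974: log2(p) = -1.478047, -p*log2(p) = 0.530581
  p = 15/39 = 0.384615: log2(p) = -1.378512, -p*log2(p) = 0.530197
  p = 9/39 = 0.230769: log2(p) = -2.115477, -p*log2(p) = 0.488187
H = 0.135523 + 0.530581 + 0.530197 + 0.488187 = 1.684488

H = 1.6845 bits/symbol


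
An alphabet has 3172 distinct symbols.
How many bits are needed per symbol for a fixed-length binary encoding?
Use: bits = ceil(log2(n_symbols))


log2(3172) = 11.6312
Bracket: 2^11 = 2048 < 3172 <= 2^12 = 4096
So ceil(log2(3172)) = 12

bits = ceil(log2(3172)) = ceil(11.6312) = 12 bits


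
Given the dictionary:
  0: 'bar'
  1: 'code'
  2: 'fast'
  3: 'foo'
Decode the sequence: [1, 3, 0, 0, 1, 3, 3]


Look up each index in the dictionary:
  1 -> 'code'
  3 -> 'foo'
  0 -> 'bar'
  0 -> 'bar'
  1 -> 'code'
  3 -> 'foo'
  3 -> 'foo'

Decoded: "code foo bar bar code foo foo"


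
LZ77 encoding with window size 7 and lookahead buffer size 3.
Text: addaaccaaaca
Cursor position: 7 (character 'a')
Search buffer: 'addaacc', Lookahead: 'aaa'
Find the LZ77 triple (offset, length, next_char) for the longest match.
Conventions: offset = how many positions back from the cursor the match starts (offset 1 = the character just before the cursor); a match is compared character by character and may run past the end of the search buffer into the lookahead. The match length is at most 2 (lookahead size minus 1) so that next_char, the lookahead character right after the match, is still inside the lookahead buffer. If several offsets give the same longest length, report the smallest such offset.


Try each offset into the search buffer:
  offset=1 (pos 6, char 'c'): match length 0
  offset=2 (pos 5, char 'c'): match length 0
  offset=3 (pos 4, char 'a'): match length 1
  offset=4 (pos 3, char 'a'): match length 2
  offset=5 (pos 2, char 'd'): match length 0
  offset=6 (pos 1, char 'd'): match length 0
  offset=7 (pos 0, char 'a'): match length 1
Longest match has length 2 at offset 4.
next_char = character at position 7 + 2 = 9 -> 'a'

Best match: offset=4, length=2 (matching 'aa' starting at position 3)
LZ77 triple: (4, 2, 'a')


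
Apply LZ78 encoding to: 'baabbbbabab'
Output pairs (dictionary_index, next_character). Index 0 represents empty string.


LZ78 encoding steps:
Dictionary: {0: ''}
Step 1: w='' (idx 0), next='b' -> output (0, 'b'), add 'b' as idx 1
Step 2: w='' (idx 0), next='a' -> output (0, 'a'), add 'a' as idx 2
Step 3: w='a' (idx 2), next='b' -> output (2, 'b'), add 'ab' as idx 3
Step 4: w='b' (idx 1), next='b' -> output (1, 'b'), add 'bb' as idx 4
Step 5: w='b' (idx 1), next='a' -> output (1, 'a'), add 'ba' as idx 5
Step 6: w='ba' (idx 5), next='b' -> output (5, 'b'), add 'bab' as idx 6


Encoded: [(0, 'b'), (0, 'a'), (2, 'b'), (1, 'b'), (1, 'a'), (5, 'b')]


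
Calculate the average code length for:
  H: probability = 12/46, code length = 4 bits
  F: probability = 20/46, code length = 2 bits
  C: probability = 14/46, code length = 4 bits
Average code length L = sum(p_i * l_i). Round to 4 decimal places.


Weighted contributions p_i * l_i:
  H: (12/46) * 4 = 48/46
  F: (20/46) * 2 = 40/46
  C: (14/46) * 4 = 56/46
Sum = (48 + 40 + 56)/46 = 144/46

L = 144/46 = 3.1304 bits/symbol


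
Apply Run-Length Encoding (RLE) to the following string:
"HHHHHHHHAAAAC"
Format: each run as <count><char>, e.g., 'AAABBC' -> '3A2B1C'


Scanning runs left to right:
  i=0: run of 'H' x 8 -> '8H'
  i=8: run of 'A' x 4 -> '4A'
  i=12: run of 'C' x 1 -> '1C'

RLE = 8H4A1C


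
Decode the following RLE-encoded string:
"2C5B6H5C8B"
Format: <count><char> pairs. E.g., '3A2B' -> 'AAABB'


Expanding each <count><char> pair:
  2C -> 'CC'
  5B -> 'BBBBB'
  6H -> 'HHHHHH'
  5C -> 'CCCCC'
  8B -> 'BBBBBBBB'

Decoded = CCBBBBBHHHHHHCCCCCBBBBBBBB


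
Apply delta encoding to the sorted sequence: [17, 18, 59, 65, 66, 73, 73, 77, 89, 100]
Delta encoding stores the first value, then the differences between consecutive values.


First value: 17
Deltas:
  18 - 17 = 1
  59 - 18 = 41
  65 - 59 = 6
  66 - 65 = 1
  73 - 66 = 7
  73 - 73 = 0
  77 - 73 = 4
  89 - 77 = 12
  100 - 89 = 11


Delta encoded: [17, 1, 41, 6, 1, 7, 0, 4, 12, 11]


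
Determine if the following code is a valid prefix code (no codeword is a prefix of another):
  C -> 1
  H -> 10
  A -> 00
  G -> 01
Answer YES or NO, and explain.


Checking each pair (does one codeword prefix another?):
  C='1' vs H='10': prefix -- VIOLATION

NO -- this is NOT a valid prefix code. C (1) is a prefix of H (10).


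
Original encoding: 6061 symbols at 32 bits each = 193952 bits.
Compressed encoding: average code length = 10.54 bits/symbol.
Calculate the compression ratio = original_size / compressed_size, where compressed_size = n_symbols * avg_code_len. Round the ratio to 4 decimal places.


original_size = n_symbols * orig_bits = 6061 * 32 = 193952 bits
compressed_size = n_symbols * avg_code_len = 6061 * 10.54 = 63882.94 bits
ratio = original_size / compressed_size = 193952 / 63882.94 = 3.0361

Compression ratio = 3.0361


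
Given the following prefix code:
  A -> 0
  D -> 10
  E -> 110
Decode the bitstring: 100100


Decoding step by step:
Bits 10 -> D
Bits 0 -> A
Bits 10 -> D
Bits 0 -> A


Decoded message: DADA


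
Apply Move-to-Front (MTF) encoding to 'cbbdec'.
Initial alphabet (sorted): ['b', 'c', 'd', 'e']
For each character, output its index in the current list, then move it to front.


MTF encoding:
'c': index 1 in ['b', 'c', 'd', 'e'] -> ['c', 'b', 'd', 'e']
'b': index 1 in ['c', 'b', 'd', 'e'] -> ['b', 'c', 'd', 'e']
'b': index 0 in ['b', 'c', 'd', 'e'] -> ['b', 'c', 'd', 'e']
'd': index 2 in ['b', 'c', 'd', 'e'] -> ['d', 'b', 'c', 'e']
'e': index 3 in ['d', 'b', 'c', 'e'] -> ['e', 'd', 'b', 'c']
'c': index 3 in ['e', 'd', 'b', 'c'] -> ['c', 'e', 'd', 'b']


Output: [1, 1, 0, 2, 3, 3]


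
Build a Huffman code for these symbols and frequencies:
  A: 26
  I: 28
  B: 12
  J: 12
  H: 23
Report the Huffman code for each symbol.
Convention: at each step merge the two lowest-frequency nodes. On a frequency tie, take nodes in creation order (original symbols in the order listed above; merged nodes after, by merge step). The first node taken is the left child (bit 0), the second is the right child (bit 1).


Huffman tree construction:
Step 1: Merge B(12) + J(12) = 24
Step 2: Merge H(23) + (B+J)(24) = 47
Step 3: Merge A(26) + I(28) = 54
Step 4: Merge (H+(B+J))(47) + (A+I)(54) = 101
Read each symbol's code off the tree from the root (left child = 0, right child = 1).

Codes:
  A: 10 (length 2)
  I: 11 (length 2)
  B: 010 (length 3)
  J: 011 (length 3)
  H: 00 (length 2)
Average code length: 226/101 = 2.2376 bits/symbol


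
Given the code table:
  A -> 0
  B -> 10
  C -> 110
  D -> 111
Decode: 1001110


Decoding:
10 -> B
0 -> A
111 -> D
0 -> A


Result: BADA


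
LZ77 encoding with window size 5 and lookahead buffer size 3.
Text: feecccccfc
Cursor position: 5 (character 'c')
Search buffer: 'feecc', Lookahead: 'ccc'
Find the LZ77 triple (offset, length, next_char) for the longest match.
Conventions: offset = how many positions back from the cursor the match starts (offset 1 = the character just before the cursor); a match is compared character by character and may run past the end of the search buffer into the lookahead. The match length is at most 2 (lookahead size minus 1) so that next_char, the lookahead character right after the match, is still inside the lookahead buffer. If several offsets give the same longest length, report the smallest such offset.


Try each offset into the search buffer:
  offset=1 (pos 4, char 'c'): match length 2
  offset=2 (pos 3, char 'c'): match length 2
  offset=3 (pos 2, char 'e'): match length 0
  offset=4 (pos 1, char 'e'): match length 0
  offset=5 (pos 0, char 'f'): match length 0
Longest match has length 2, found at offsets 1, 2; take the smallest, offset 1.
next_char = character at position 5 + 2 = 7 -> 'c'

Best match: offset=1, length=2 (matching 'cc' starting at position 4)
LZ77 triple: (1, 2, 'c')


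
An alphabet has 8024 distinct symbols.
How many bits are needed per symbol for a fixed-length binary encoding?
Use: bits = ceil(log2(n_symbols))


log2(8024) = 12.9701
Bracket: 2^12 = 4096 < 8024 <= 2^13 = 8192
So ceil(log2(8024)) = 13

bits = ceil(log2(8024)) = ceil(12.9701) = 13 bits


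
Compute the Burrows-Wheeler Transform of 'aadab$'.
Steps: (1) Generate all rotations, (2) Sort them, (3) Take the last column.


Rotations (sorted):
  0: $aadab -> last char: b
  1: aadab$ -> last char: $
  2: ab$aad -> last char: d
  3: adab$a -> last char: a
  4: b$aada -> last char: a
  5: dab$aa -> last char: a


BWT = b$daaa


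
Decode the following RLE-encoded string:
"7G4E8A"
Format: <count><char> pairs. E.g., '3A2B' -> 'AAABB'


Expanding each <count><char> pair:
  7G -> 'GGGGGGG'
  4E -> 'EEEE'
  8A -> 'AAAAAAAA'

Decoded = GGGGGGGEEEEAAAAAAAA


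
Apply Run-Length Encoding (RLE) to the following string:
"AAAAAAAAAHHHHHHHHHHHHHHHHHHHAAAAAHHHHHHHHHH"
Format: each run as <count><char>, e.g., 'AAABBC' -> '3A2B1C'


Scanning runs left to right:
  i=0: run of 'A' x 9 -> '9A'
  i=9: run of 'H' x 19 -> '19H'
  i=28: run of 'A' x 5 -> '5A'
  i=33: run of 'H' x 10 -> '10H'

RLE = 9A19H5A10H


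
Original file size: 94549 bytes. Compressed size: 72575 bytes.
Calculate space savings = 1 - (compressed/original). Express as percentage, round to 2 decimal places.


ratio = compressed/original = 72575/94549 = 0.767591
savings = 1 - ratio = 1 - 0.767591 = 0.232409
as a percentage: 0.232409 * 100 = 23.24%

Space savings = 1 - 72575/94549 = 23.24%


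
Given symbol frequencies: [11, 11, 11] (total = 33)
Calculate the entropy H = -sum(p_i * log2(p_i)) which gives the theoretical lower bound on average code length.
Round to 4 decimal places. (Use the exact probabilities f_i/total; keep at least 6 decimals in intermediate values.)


Per-symbol terms -p_i * log2(p_i) with p_i = f_i/33:
  p = 11/33 = 0.333333: log2(p) = -1.584963, -p*log2(p) = 0.528321
  p = 11/33 = 0.333333: log2(p) = -1.584963, -p*log2(p) = 0.528321
  p = 11/33 = 0.333333: log2(p) = -1.584963, -p*log2(p) = 0.528321
H = 0.528321 + 0.528321 + 0.528321 = 1.584963

H = 1.585 bits/symbol


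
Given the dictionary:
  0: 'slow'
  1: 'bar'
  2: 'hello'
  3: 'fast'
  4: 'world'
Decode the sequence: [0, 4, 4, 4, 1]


Look up each index in the dictionary:
  0 -> 'slow'
  4 -> 'world'
  4 -> 'world'
  4 -> 'world'
  1 -> 'bar'

Decoded: "slow world world world bar"
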